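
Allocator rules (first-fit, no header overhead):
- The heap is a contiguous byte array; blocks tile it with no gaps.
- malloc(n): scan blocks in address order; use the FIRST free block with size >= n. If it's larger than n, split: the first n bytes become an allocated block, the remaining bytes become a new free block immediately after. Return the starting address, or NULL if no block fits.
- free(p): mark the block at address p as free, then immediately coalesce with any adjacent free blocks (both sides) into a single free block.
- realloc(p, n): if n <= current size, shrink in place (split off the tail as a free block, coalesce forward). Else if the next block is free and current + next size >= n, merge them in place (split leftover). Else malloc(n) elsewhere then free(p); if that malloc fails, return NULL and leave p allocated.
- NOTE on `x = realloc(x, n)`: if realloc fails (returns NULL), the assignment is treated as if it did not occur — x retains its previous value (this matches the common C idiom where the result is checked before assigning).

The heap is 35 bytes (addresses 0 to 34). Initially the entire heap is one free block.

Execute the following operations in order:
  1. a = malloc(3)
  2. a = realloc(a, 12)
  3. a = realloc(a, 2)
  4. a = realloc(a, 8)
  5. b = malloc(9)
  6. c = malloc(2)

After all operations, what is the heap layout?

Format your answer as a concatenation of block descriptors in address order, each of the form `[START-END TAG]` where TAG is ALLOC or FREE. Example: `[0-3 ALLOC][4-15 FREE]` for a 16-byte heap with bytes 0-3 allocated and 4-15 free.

Answer: [0-7 ALLOC][8-16 ALLOC][17-18 ALLOC][19-34 FREE]

Derivation:
Op 1: a = malloc(3) -> a = 0; heap: [0-2 ALLOC][3-34 FREE]
Op 2: a = realloc(a, 12) -> a = 0; heap: [0-11 ALLOC][12-34 FREE]
Op 3: a = realloc(a, 2) -> a = 0; heap: [0-1 ALLOC][2-34 FREE]
Op 4: a = realloc(a, 8) -> a = 0; heap: [0-7 ALLOC][8-34 FREE]
Op 5: b = malloc(9) -> b = 8; heap: [0-7 ALLOC][8-16 ALLOC][17-34 FREE]
Op 6: c = malloc(2) -> c = 17; heap: [0-7 ALLOC][8-16 ALLOC][17-18 ALLOC][19-34 FREE]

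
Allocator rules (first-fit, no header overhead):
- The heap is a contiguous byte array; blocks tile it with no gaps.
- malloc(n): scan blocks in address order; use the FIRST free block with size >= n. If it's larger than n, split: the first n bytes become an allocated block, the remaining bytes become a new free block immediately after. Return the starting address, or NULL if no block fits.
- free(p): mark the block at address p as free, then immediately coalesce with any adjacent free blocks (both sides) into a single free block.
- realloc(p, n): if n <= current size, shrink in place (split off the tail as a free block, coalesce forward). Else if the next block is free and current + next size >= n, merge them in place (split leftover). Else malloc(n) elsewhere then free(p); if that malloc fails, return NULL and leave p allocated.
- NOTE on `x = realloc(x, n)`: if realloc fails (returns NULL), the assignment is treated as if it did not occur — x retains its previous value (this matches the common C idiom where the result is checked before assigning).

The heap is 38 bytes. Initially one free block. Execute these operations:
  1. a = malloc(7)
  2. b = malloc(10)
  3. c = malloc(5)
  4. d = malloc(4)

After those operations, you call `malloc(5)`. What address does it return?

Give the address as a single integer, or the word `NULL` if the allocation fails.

Answer: 26

Derivation:
Op 1: a = malloc(7) -> a = 0; heap: [0-6 ALLOC][7-37 FREE]
Op 2: b = malloc(10) -> b = 7; heap: [0-6 ALLOC][7-16 ALLOC][17-37 FREE]
Op 3: c = malloc(5) -> c = 17; heap: [0-6 ALLOC][7-16 ALLOC][17-21 ALLOC][22-37 FREE]
Op 4: d = malloc(4) -> d = 22; heap: [0-6 ALLOC][7-16 ALLOC][17-21 ALLOC][22-25 ALLOC][26-37 FREE]
malloc(5): first-fit scan over [0-6 ALLOC][7-16 ALLOC][17-21 ALLOC][22-25 ALLOC][26-37 FREE] -> 26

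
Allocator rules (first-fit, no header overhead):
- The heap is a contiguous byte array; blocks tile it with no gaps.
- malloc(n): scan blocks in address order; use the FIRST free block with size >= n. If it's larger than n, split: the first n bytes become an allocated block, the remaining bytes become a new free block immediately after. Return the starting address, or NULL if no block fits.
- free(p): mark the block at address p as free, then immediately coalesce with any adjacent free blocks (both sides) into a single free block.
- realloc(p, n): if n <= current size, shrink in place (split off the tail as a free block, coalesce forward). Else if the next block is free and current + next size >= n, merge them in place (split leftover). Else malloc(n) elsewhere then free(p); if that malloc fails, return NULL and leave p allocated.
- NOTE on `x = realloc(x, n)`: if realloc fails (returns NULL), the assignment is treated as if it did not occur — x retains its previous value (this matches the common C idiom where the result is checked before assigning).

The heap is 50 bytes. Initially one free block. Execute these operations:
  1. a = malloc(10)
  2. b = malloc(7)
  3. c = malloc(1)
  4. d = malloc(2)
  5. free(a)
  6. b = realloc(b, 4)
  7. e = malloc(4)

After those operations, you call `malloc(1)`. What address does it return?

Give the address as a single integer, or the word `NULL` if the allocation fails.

Op 1: a = malloc(10) -> a = 0; heap: [0-9 ALLOC][10-49 FREE]
Op 2: b = malloc(7) -> b = 10; heap: [0-9 ALLOC][10-16 ALLOC][17-49 FREE]
Op 3: c = malloc(1) -> c = 17; heap: [0-9 ALLOC][10-16 ALLOC][17-17 ALLOC][18-49 FREE]
Op 4: d = malloc(2) -> d = 18; heap: [0-9 ALLOC][10-16 ALLOC][17-17 ALLOC][18-19 ALLOC][20-49 FREE]
Op 5: free(a) -> (freed a); heap: [0-9 FREE][10-16 ALLOC][17-17 ALLOC][18-19 ALLOC][20-49 FREE]
Op 6: b = realloc(b, 4) -> b = 10; heap: [0-9 FREE][10-13 ALLOC][14-16 FREE][17-17 ALLOC][18-19 ALLOC][20-49 FREE]
Op 7: e = malloc(4) -> e = 0; heap: [0-3 ALLOC][4-9 FREE][10-13 ALLOC][14-16 FREE][17-17 ALLOC][18-19 ALLOC][20-49 FREE]
malloc(1): first-fit scan over [0-3 ALLOC][4-9 FREE][10-13 ALLOC][14-16 FREE][17-17 ALLOC][18-19 ALLOC][20-49 FREE] -> 4

Answer: 4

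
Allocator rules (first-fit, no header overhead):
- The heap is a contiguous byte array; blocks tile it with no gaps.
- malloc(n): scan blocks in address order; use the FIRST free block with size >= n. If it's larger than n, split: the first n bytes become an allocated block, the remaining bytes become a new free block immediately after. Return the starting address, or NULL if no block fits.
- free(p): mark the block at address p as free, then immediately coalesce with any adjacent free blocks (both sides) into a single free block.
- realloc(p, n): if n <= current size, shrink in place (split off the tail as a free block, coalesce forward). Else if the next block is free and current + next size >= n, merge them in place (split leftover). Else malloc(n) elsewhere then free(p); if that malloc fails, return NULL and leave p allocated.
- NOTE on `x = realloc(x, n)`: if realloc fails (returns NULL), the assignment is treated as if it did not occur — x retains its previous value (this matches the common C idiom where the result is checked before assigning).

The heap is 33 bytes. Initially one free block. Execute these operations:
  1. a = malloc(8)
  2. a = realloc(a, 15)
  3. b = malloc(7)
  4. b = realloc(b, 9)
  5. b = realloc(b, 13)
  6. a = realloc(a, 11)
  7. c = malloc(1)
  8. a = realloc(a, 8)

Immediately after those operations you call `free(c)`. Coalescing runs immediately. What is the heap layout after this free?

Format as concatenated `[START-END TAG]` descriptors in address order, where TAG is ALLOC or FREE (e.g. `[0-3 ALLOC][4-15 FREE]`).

Answer: [0-7 ALLOC][8-14 FREE][15-27 ALLOC][28-32 FREE]

Derivation:
Op 1: a = malloc(8) -> a = 0; heap: [0-7 ALLOC][8-32 FREE]
Op 2: a = realloc(a, 15) -> a = 0; heap: [0-14 ALLOC][15-32 FREE]
Op 3: b = malloc(7) -> b = 15; heap: [0-14 ALLOC][15-21 ALLOC][22-32 FREE]
Op 4: b = realloc(b, 9) -> b = 15; heap: [0-14 ALLOC][15-23 ALLOC][24-32 FREE]
Op 5: b = realloc(b, 13) -> b = 15; heap: [0-14 ALLOC][15-27 ALLOC][28-32 FREE]
Op 6: a = realloc(a, 11) -> a = 0; heap: [0-10 ALLOC][11-14 FREE][15-27 ALLOC][28-32 FREE]
Op 7: c = malloc(1) -> c = 11; heap: [0-10 ALLOC][11-11 ALLOC][12-14 FREE][15-27 ALLOC][28-32 FREE]
Op 8: a = realloc(a, 8) -> a = 0; heap: [0-7 ALLOC][8-10 FREE][11-11 ALLOC][12-14 FREE][15-27 ALLOC][28-32 FREE]
free(c): c = 11 -> block [11-11 ALLOC]; mark free, coalesce with adjacent free neighbors -> [0-7 ALLOC][8-14 FREE][15-27 ALLOC][28-32 FREE]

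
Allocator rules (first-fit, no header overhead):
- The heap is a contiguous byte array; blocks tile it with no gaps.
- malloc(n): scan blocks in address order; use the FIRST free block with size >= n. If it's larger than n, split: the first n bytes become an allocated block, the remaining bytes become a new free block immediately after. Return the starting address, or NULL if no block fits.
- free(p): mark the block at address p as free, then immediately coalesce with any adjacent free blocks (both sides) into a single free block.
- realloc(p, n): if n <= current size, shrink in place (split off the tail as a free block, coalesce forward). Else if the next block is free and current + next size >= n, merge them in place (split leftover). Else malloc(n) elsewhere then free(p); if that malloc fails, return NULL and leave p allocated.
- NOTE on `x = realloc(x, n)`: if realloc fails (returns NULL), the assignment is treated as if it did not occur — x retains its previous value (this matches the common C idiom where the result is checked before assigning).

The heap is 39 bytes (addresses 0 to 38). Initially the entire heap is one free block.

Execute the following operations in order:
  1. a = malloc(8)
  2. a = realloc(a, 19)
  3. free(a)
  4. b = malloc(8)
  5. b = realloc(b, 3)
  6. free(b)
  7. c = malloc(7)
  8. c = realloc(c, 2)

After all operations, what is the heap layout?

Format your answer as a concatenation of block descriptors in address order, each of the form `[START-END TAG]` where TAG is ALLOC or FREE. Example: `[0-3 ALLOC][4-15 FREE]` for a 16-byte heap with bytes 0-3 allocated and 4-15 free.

Answer: [0-1 ALLOC][2-38 FREE]

Derivation:
Op 1: a = malloc(8) -> a = 0; heap: [0-7 ALLOC][8-38 FREE]
Op 2: a = realloc(a, 19) -> a = 0; heap: [0-18 ALLOC][19-38 FREE]
Op 3: free(a) -> (freed a); heap: [0-38 FREE]
Op 4: b = malloc(8) -> b = 0; heap: [0-7 ALLOC][8-38 FREE]
Op 5: b = realloc(b, 3) -> b = 0; heap: [0-2 ALLOC][3-38 FREE]
Op 6: free(b) -> (freed b); heap: [0-38 FREE]
Op 7: c = malloc(7) -> c = 0; heap: [0-6 ALLOC][7-38 FREE]
Op 8: c = realloc(c, 2) -> c = 0; heap: [0-1 ALLOC][2-38 FREE]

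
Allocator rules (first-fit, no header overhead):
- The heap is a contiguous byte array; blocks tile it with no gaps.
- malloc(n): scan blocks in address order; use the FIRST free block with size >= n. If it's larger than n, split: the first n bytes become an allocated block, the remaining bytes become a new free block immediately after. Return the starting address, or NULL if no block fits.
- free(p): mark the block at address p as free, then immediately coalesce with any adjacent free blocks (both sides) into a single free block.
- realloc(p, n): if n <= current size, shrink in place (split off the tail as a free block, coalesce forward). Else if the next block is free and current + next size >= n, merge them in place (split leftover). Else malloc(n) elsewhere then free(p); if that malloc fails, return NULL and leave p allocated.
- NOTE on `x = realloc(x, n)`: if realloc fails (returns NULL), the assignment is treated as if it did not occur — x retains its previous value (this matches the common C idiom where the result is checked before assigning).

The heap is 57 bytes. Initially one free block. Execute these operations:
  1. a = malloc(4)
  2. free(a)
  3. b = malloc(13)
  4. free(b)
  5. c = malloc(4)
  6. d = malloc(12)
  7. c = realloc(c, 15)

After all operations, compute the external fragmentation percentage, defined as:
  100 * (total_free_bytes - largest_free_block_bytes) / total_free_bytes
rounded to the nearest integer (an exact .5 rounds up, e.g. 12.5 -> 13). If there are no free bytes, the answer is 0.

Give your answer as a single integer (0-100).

Answer: 13

Derivation:
Op 1: a = malloc(4) -> a = 0; heap: [0-3 ALLOC][4-56 FREE]
Op 2: free(a) -> (freed a); heap: [0-56 FREE]
Op 3: b = malloc(13) -> b = 0; heap: [0-12 ALLOC][13-56 FREE]
Op 4: free(b) -> (freed b); heap: [0-56 FREE]
Op 5: c = malloc(4) -> c = 0; heap: [0-3 ALLOC][4-56 FREE]
Op 6: d = malloc(12) -> d = 4; heap: [0-3 ALLOC][4-15 ALLOC][16-56 FREE]
Op 7: c = realloc(c, 15) -> c = 16; heap: [0-3 FREE][4-15 ALLOC][16-30 ALLOC][31-56 FREE]
Free blocks: [4 26] total_free=30 largest=26 -> 100*(30-26)/30 = 400/30 ≈ 13.333 -> rounds to 13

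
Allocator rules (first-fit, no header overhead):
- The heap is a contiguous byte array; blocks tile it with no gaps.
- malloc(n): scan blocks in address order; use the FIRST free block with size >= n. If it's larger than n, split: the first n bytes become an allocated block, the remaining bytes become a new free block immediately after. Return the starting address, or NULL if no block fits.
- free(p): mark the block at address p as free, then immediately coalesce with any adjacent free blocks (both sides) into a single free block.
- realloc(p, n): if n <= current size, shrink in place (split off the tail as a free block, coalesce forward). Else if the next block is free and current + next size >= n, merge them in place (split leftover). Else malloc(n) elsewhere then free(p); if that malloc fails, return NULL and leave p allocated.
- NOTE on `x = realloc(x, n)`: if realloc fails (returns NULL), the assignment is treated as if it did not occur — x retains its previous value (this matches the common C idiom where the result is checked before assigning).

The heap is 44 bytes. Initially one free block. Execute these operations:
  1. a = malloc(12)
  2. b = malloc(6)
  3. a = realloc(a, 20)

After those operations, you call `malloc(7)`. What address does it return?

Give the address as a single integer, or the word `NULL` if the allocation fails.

Answer: 0

Derivation:
Op 1: a = malloc(12) -> a = 0; heap: [0-11 ALLOC][12-43 FREE]
Op 2: b = malloc(6) -> b = 12; heap: [0-11 ALLOC][12-17 ALLOC][18-43 FREE]
Op 3: a = realloc(a, 20) -> a = 18; heap: [0-11 FREE][12-17 ALLOC][18-37 ALLOC][38-43 FREE]
malloc(7): first-fit scan over [0-11 FREE][12-17 ALLOC][18-37 ALLOC][38-43 FREE] -> 0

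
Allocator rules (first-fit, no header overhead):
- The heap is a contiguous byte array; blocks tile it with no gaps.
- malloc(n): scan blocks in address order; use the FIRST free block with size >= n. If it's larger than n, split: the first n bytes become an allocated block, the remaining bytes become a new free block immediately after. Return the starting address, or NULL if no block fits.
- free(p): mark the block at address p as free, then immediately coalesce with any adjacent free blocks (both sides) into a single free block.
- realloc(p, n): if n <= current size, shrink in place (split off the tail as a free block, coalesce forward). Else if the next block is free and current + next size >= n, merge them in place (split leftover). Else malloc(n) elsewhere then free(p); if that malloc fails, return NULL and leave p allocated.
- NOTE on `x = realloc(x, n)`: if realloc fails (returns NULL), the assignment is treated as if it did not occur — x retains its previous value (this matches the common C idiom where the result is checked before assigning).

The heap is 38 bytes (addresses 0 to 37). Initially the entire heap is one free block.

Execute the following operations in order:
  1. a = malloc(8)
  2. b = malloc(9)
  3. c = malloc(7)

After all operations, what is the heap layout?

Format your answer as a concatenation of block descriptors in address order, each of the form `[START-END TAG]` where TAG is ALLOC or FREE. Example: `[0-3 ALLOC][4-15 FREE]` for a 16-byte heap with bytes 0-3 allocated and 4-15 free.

Op 1: a = malloc(8) -> a = 0; heap: [0-7 ALLOC][8-37 FREE]
Op 2: b = malloc(9) -> b = 8; heap: [0-7 ALLOC][8-16 ALLOC][17-37 FREE]
Op 3: c = malloc(7) -> c = 17; heap: [0-7 ALLOC][8-16 ALLOC][17-23 ALLOC][24-37 FREE]

Answer: [0-7 ALLOC][8-16 ALLOC][17-23 ALLOC][24-37 FREE]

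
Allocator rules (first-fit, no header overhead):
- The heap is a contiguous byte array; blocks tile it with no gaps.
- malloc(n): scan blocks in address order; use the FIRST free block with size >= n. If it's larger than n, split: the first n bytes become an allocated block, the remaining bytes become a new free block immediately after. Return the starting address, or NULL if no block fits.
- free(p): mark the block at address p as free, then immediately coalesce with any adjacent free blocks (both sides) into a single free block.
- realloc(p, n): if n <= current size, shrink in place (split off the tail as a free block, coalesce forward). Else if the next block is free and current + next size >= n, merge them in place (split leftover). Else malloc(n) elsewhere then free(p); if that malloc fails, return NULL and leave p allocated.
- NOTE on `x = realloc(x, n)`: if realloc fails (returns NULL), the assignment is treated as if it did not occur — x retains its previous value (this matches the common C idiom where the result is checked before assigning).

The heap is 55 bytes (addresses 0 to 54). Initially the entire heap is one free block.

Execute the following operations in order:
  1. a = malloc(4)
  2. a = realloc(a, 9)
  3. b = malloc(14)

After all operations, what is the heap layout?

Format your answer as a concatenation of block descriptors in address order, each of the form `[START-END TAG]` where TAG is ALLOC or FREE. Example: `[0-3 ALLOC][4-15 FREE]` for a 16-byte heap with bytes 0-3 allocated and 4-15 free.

Op 1: a = malloc(4) -> a = 0; heap: [0-3 ALLOC][4-54 FREE]
Op 2: a = realloc(a, 9) -> a = 0; heap: [0-8 ALLOC][9-54 FREE]
Op 3: b = malloc(14) -> b = 9; heap: [0-8 ALLOC][9-22 ALLOC][23-54 FREE]

Answer: [0-8 ALLOC][9-22 ALLOC][23-54 FREE]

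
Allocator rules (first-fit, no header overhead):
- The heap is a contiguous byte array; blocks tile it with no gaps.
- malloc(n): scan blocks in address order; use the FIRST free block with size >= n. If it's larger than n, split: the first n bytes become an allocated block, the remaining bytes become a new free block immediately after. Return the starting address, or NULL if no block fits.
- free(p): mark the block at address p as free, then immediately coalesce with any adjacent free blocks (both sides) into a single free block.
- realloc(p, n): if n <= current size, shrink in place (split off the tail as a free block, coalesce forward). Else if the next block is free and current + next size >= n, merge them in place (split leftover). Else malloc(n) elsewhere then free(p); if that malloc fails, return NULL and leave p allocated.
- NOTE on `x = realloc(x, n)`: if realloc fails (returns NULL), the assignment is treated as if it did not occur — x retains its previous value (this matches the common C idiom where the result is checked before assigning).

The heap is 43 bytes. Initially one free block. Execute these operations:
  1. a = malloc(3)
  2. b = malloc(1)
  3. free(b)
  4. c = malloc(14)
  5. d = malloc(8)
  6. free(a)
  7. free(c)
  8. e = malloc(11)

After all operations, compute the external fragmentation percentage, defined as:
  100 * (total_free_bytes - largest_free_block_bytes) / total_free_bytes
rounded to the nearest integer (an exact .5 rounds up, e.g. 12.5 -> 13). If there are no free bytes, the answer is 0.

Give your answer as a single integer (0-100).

Op 1: a = malloc(3) -> a = 0; heap: [0-2 ALLOC][3-42 FREE]
Op 2: b = malloc(1) -> b = 3; heap: [0-2 ALLOC][3-3 ALLOC][4-42 FREE]
Op 3: free(b) -> (freed b); heap: [0-2 ALLOC][3-42 FREE]
Op 4: c = malloc(14) -> c = 3; heap: [0-2 ALLOC][3-16 ALLOC][17-42 FREE]
Op 5: d = malloc(8) -> d = 17; heap: [0-2 ALLOC][3-16 ALLOC][17-24 ALLOC][25-42 FREE]
Op 6: free(a) -> (freed a); heap: [0-2 FREE][3-16 ALLOC][17-24 ALLOC][25-42 FREE]
Op 7: free(c) -> (freed c); heap: [0-16 FREE][17-24 ALLOC][25-42 FREE]
Op 8: e = malloc(11) -> e = 0; heap: [0-10 ALLOC][11-16 FREE][17-24 ALLOC][25-42 FREE]
Free blocks: [6 18] total_free=24 largest=18 -> 100*(24-18)/24 = 600/24 = 25

Answer: 25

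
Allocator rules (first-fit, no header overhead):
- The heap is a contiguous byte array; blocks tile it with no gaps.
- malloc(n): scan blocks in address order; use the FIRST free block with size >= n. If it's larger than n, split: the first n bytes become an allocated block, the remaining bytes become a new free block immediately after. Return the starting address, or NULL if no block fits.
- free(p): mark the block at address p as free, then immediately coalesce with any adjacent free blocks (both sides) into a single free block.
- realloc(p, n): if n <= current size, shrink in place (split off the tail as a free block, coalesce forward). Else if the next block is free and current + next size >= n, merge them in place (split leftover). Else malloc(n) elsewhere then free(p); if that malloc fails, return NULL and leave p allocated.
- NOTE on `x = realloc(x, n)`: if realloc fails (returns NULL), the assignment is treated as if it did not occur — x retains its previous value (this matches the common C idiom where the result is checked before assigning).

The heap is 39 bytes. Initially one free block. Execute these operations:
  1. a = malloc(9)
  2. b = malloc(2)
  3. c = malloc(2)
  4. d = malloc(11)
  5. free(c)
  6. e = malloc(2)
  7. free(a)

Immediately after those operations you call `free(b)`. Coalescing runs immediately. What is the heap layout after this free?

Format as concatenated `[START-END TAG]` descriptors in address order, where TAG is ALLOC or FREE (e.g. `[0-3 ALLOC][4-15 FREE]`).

Answer: [0-10 FREE][11-12 ALLOC][13-23 ALLOC][24-38 FREE]

Derivation:
Op 1: a = malloc(9) -> a = 0; heap: [0-8 ALLOC][9-38 FREE]
Op 2: b = malloc(2) -> b = 9; heap: [0-8 ALLOC][9-10 ALLOC][11-38 FREE]
Op 3: c = malloc(2) -> c = 11; heap: [0-8 ALLOC][9-10 ALLOC][11-12 ALLOC][13-38 FREE]
Op 4: d = malloc(11) -> d = 13; heap: [0-8 ALLOC][9-10 ALLOC][11-12 ALLOC][13-23 ALLOC][24-38 FREE]
Op 5: free(c) -> (freed c); heap: [0-8 ALLOC][9-10 ALLOC][11-12 FREE][13-23 ALLOC][24-38 FREE]
Op 6: e = malloc(2) -> e = 11; heap: [0-8 ALLOC][9-10 ALLOC][11-12 ALLOC][13-23 ALLOC][24-38 FREE]
Op 7: free(a) -> (freed a); heap: [0-8 FREE][9-10 ALLOC][11-12 ALLOC][13-23 ALLOC][24-38 FREE]
free(b): b = 9 -> block [9-10 ALLOC]; mark free, coalesce with adjacent free neighbors -> [0-10 FREE][11-12 ALLOC][13-23 ALLOC][24-38 FREE]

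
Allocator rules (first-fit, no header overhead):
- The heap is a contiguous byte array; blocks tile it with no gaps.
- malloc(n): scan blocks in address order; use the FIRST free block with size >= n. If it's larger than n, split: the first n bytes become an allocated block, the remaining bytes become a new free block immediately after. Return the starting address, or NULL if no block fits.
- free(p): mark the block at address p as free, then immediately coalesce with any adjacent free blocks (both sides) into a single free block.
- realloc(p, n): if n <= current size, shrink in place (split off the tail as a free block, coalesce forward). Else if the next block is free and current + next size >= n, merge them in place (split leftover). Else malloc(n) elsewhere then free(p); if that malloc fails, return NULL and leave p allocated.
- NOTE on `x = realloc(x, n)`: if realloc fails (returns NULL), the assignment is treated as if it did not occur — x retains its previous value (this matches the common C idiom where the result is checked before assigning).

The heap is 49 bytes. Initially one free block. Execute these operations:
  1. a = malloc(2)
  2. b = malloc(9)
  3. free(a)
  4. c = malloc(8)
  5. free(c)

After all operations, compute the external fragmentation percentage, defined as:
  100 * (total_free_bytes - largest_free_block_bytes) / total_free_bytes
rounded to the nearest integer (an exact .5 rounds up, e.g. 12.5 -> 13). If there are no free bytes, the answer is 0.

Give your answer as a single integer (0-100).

Op 1: a = malloc(2) -> a = 0; heap: [0-1 ALLOC][2-48 FREE]
Op 2: b = malloc(9) -> b = 2; heap: [0-1 ALLOC][2-10 ALLOC][11-48 FREE]
Op 3: free(a) -> (freed a); heap: [0-1 FREE][2-10 ALLOC][11-48 FREE]
Op 4: c = malloc(8) -> c = 11; heap: [0-1 FREE][2-10 ALLOC][11-18 ALLOC][19-48 FREE]
Op 5: free(c) -> (freed c); heap: [0-1 FREE][2-10 ALLOC][11-48 FREE]
Free blocks: [2 38] total_free=40 largest=38 -> 100*(40-38)/40 = 200/40 = 5

Answer: 5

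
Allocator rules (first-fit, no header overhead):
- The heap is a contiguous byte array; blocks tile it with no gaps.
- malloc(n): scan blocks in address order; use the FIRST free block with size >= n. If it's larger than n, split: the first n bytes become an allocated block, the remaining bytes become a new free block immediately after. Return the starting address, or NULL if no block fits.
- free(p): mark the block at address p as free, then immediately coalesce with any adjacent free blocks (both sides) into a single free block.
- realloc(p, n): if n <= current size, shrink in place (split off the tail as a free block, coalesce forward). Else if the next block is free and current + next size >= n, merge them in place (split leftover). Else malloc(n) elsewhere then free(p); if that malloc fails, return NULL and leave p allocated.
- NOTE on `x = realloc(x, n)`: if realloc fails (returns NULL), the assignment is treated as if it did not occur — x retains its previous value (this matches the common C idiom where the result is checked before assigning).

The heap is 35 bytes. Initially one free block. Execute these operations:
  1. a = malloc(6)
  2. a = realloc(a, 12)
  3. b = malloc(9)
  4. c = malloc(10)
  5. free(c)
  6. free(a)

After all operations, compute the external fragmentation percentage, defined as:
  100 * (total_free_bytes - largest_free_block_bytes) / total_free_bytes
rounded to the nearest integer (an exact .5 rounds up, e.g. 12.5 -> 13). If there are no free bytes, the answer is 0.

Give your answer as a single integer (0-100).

Op 1: a = malloc(6) -> a = 0; heap: [0-5 ALLOC][6-34 FREE]
Op 2: a = realloc(a, 12) -> a = 0; heap: [0-11 ALLOC][12-34 FREE]
Op 3: b = malloc(9) -> b = 12; heap: [0-11 ALLOC][12-20 ALLOC][21-34 FREE]
Op 4: c = malloc(10) -> c = 21; heap: [0-11 ALLOC][12-20 ALLOC][21-30 ALLOC][31-34 FREE]
Op 5: free(c) -> (freed c); heap: [0-11 ALLOC][12-20 ALLOC][21-34 FREE]
Op 6: free(a) -> (freed a); heap: [0-11 FREE][12-20 ALLOC][21-34 FREE]
Free blocks: [12 14] total_free=26 largest=14 -> 100*(26-14)/26 = 1200/26 ≈ 46.154 -> rounds to 46

Answer: 46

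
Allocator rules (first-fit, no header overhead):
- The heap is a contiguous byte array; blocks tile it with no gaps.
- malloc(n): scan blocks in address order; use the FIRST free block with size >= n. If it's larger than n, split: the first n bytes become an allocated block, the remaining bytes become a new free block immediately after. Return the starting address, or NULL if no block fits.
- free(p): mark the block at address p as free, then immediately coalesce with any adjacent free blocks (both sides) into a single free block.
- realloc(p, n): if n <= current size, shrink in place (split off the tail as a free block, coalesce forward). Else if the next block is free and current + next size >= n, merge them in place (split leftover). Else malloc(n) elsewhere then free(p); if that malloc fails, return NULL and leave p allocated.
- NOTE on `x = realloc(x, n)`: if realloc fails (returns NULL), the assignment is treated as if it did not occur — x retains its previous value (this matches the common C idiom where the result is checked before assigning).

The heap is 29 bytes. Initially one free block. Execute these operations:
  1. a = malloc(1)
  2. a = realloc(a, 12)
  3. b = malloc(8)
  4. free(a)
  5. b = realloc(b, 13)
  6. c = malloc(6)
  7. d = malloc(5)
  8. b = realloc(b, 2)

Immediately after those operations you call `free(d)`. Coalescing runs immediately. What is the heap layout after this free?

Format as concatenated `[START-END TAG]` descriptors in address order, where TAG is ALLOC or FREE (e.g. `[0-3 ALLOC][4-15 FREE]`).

Answer: [0-5 ALLOC][6-11 FREE][12-13 ALLOC][14-28 FREE]

Derivation:
Op 1: a = malloc(1) -> a = 0; heap: [0-0 ALLOC][1-28 FREE]
Op 2: a = realloc(a, 12) -> a = 0; heap: [0-11 ALLOC][12-28 FREE]
Op 3: b = malloc(8) -> b = 12; heap: [0-11 ALLOC][12-19 ALLOC][20-28 FREE]
Op 4: free(a) -> (freed a); heap: [0-11 FREE][12-19 ALLOC][20-28 FREE]
Op 5: b = realloc(b, 13) -> b = 12; heap: [0-11 FREE][12-24 ALLOC][25-28 FREE]
Op 6: c = malloc(6) -> c = 0; heap: [0-5 ALLOC][6-11 FREE][12-24 ALLOC][25-28 FREE]
Op 7: d = malloc(5) -> d = 6; heap: [0-5 ALLOC][6-10 ALLOC][11-11 FREE][12-24 ALLOC][25-28 FREE]
Op 8: b = realloc(b, 2) -> b = 12; heap: [0-5 ALLOC][6-10 ALLOC][11-11 FREE][12-13 ALLOC][14-28 FREE]
free(d): d = 6 -> block [6-10 ALLOC]; mark free, coalesce with adjacent free neighbors -> [0-5 ALLOC][6-11 FREE][12-13 ALLOC][14-28 FREE]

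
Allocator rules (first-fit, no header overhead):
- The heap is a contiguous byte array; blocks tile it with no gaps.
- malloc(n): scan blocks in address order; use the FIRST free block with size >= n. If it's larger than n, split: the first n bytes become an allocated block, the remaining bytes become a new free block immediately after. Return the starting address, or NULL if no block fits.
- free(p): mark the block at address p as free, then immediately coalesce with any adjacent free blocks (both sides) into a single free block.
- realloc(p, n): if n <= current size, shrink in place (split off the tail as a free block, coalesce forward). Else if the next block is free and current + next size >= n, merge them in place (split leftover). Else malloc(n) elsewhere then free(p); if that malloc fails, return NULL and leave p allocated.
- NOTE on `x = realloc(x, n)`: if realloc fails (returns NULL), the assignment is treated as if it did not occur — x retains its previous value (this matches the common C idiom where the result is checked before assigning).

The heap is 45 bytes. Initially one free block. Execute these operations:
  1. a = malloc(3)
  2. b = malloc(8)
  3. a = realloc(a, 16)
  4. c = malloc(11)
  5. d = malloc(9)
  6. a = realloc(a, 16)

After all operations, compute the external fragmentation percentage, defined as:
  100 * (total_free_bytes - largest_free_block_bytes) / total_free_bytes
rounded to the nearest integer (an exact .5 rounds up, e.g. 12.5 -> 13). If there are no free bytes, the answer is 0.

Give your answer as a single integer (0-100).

Op 1: a = malloc(3) -> a = 0; heap: [0-2 ALLOC][3-44 FREE]
Op 2: b = malloc(8) -> b = 3; heap: [0-2 ALLOC][3-10 ALLOC][11-44 FREE]
Op 3: a = realloc(a, 16) -> a = 11; heap: [0-2 FREE][3-10 ALLOC][11-26 ALLOC][27-44 FREE]
Op 4: c = malloc(11) -> c = 27; heap: [0-2 FREE][3-10 ALLOC][11-26 ALLOC][27-37 ALLOC][38-44 FREE]
Op 5: d = malloc(9) -> d = NULL; heap: [0-2 FREE][3-10 ALLOC][11-26 ALLOC][27-37 ALLOC][38-44 FREE]
Op 6: a = realloc(a, 16) -> a = 11; heap: [0-2 FREE][3-10 ALLOC][11-26 ALLOC][27-37 ALLOC][38-44 FREE]
Free blocks: [3 7] total_free=10 largest=7 -> 100*(10-7)/10 = 300/10 = 30

Answer: 30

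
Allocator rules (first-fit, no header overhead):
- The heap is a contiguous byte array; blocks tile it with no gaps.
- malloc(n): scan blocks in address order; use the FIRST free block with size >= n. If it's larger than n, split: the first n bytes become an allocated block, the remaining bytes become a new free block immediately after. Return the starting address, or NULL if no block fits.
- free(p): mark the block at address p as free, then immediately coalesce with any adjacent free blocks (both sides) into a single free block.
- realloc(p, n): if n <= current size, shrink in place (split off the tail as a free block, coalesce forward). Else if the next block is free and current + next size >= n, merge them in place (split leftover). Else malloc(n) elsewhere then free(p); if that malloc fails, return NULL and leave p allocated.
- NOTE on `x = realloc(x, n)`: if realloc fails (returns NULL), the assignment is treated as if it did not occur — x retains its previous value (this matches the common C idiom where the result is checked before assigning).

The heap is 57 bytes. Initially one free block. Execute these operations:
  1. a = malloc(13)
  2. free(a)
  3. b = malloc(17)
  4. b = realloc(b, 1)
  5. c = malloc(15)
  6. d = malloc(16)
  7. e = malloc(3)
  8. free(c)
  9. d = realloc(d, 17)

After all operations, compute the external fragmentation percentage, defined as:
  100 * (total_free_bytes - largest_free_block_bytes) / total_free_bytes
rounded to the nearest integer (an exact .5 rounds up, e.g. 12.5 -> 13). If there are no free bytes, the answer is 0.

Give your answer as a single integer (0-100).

Op 1: a = malloc(13) -> a = 0; heap: [0-12 ALLOC][13-56 FREE]
Op 2: free(a) -> (freed a); heap: [0-56 FREE]
Op 3: b = malloc(17) -> b = 0; heap: [0-16 ALLOC][17-56 FREE]
Op 4: b = realloc(b, 1) -> b = 0; heap: [0-0 ALLOC][1-56 FREE]
Op 5: c = malloc(15) -> c = 1; heap: [0-0 ALLOC][1-15 ALLOC][16-56 FREE]
Op 6: d = malloc(16) -> d = 16; heap: [0-0 ALLOC][1-15 ALLOC][16-31 ALLOC][32-56 FREE]
Op 7: e = malloc(3) -> e = 32; heap: [0-0 ALLOC][1-15 ALLOC][16-31 ALLOC][32-34 ALLOC][35-56 FREE]
Op 8: free(c) -> (freed c); heap: [0-0 ALLOC][1-15 FREE][16-31 ALLOC][32-34 ALLOC][35-56 FREE]
Op 9: d = realloc(d, 17) -> d = 35; heap: [0-0 ALLOC][1-31 FREE][32-34 ALLOC][35-51 ALLOC][52-56 FREE]
Free blocks: [31 5] total_free=36 largest=31 -> 100*(36-31)/36 = 500/36 ≈ 13.889 -> rounds to 14

Answer: 14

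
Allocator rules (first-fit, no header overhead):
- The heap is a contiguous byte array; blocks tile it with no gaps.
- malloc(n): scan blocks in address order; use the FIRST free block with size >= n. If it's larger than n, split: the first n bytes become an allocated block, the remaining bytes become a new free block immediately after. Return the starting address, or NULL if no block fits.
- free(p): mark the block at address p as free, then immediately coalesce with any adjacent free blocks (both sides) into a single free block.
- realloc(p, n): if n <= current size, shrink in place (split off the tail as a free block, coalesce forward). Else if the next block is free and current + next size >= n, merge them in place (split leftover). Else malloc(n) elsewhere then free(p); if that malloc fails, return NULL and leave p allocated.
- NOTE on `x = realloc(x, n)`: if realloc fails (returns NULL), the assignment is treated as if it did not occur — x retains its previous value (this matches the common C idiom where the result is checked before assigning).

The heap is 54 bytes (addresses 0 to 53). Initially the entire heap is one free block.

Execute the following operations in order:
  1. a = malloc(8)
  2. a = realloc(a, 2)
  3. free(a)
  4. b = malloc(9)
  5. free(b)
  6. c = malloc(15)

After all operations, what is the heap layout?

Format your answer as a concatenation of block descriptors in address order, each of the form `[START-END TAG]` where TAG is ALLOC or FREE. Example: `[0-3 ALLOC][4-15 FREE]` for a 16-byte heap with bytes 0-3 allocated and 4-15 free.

Answer: [0-14 ALLOC][15-53 FREE]

Derivation:
Op 1: a = malloc(8) -> a = 0; heap: [0-7 ALLOC][8-53 FREE]
Op 2: a = realloc(a, 2) -> a = 0; heap: [0-1 ALLOC][2-53 FREE]
Op 3: free(a) -> (freed a); heap: [0-53 FREE]
Op 4: b = malloc(9) -> b = 0; heap: [0-8 ALLOC][9-53 FREE]
Op 5: free(b) -> (freed b); heap: [0-53 FREE]
Op 6: c = malloc(15) -> c = 0; heap: [0-14 ALLOC][15-53 FREE]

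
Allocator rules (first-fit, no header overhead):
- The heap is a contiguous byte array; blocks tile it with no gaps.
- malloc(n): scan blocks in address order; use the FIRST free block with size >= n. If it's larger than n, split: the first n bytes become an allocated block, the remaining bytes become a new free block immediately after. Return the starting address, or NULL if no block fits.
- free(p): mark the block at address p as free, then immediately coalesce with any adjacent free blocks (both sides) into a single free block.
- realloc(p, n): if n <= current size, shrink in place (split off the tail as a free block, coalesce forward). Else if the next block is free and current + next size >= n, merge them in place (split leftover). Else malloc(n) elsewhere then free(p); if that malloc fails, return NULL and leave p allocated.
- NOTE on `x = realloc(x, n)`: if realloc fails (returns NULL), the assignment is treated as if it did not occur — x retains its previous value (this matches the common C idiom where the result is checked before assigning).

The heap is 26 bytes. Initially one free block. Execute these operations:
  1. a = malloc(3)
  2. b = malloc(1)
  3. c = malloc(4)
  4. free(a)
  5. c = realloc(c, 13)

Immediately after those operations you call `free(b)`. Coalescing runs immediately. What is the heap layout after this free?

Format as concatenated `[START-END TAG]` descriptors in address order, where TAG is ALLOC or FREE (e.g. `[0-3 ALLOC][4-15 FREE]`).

Answer: [0-3 FREE][4-16 ALLOC][17-25 FREE]

Derivation:
Op 1: a = malloc(3) -> a = 0; heap: [0-2 ALLOC][3-25 FREE]
Op 2: b = malloc(1) -> b = 3; heap: [0-2 ALLOC][3-3 ALLOC][4-25 FREE]
Op 3: c = malloc(4) -> c = 4; heap: [0-2 ALLOC][3-3 ALLOC][4-7 ALLOC][8-25 FREE]
Op 4: free(a) -> (freed a); heap: [0-2 FREE][3-3 ALLOC][4-7 ALLOC][8-25 FREE]
Op 5: c = realloc(c, 13) -> c = 4; heap: [0-2 FREE][3-3 ALLOC][4-16 ALLOC][17-25 FREE]
free(b): b = 3 -> block [3-3 ALLOC]; mark free, coalesce with adjacent free neighbors -> [0-3 FREE][4-16 ALLOC][17-25 FREE]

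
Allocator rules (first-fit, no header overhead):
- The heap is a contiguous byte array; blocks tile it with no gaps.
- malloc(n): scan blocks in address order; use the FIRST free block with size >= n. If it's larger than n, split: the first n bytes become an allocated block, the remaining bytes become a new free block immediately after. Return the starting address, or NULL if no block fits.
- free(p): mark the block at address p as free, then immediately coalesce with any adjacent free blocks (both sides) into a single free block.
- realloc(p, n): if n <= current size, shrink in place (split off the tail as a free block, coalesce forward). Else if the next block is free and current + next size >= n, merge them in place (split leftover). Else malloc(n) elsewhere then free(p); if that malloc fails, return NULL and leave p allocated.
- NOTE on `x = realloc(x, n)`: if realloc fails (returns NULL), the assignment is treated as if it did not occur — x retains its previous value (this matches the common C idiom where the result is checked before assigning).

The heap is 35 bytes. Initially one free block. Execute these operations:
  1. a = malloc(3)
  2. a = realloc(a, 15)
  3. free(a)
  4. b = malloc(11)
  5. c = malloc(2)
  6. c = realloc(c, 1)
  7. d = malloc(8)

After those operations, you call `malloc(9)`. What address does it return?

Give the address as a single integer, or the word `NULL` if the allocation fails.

Answer: 20

Derivation:
Op 1: a = malloc(3) -> a = 0; heap: [0-2 ALLOC][3-34 FREE]
Op 2: a = realloc(a, 15) -> a = 0; heap: [0-14 ALLOC][15-34 FREE]
Op 3: free(a) -> (freed a); heap: [0-34 FREE]
Op 4: b = malloc(11) -> b = 0; heap: [0-10 ALLOC][11-34 FREE]
Op 5: c = malloc(2) -> c = 11; heap: [0-10 ALLOC][11-12 ALLOC][13-34 FREE]
Op 6: c = realloc(c, 1) -> c = 11; heap: [0-10 ALLOC][11-11 ALLOC][12-34 FREE]
Op 7: d = malloc(8) -> d = 12; heap: [0-10 ALLOC][11-11 ALLOC][12-19 ALLOC][20-34 FREE]
malloc(9): first-fit scan over [0-10 ALLOC][11-11 ALLOC][12-19 ALLOC][20-34 FREE] -> 20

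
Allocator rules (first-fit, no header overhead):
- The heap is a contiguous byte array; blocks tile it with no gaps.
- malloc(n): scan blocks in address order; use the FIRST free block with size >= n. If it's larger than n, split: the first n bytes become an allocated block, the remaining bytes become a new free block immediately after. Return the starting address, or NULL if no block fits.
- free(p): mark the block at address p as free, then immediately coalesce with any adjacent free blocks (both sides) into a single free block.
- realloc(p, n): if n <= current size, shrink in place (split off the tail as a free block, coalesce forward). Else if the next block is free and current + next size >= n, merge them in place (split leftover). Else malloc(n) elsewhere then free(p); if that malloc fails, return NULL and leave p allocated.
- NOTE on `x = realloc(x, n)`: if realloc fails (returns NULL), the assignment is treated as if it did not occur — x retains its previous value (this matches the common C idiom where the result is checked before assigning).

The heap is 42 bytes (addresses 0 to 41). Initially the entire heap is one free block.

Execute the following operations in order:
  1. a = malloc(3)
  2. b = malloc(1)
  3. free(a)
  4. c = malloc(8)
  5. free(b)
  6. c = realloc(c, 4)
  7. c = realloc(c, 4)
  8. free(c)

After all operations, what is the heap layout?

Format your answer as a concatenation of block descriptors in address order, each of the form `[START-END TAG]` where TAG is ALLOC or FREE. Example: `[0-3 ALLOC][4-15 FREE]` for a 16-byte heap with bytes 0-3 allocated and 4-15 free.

Answer: [0-41 FREE]

Derivation:
Op 1: a = malloc(3) -> a = 0; heap: [0-2 ALLOC][3-41 FREE]
Op 2: b = malloc(1) -> b = 3; heap: [0-2 ALLOC][3-3 ALLOC][4-41 FREE]
Op 3: free(a) -> (freed a); heap: [0-2 FREE][3-3 ALLOC][4-41 FREE]
Op 4: c = malloc(8) -> c = 4; heap: [0-2 FREE][3-3 ALLOC][4-11 ALLOC][12-41 FREE]
Op 5: free(b) -> (freed b); heap: [0-3 FREE][4-11 ALLOC][12-41 FREE]
Op 6: c = realloc(c, 4) -> c = 4; heap: [0-3 FREE][4-7 ALLOC][8-41 FREE]
Op 7: c = realloc(c, 4) -> c = 4; heap: [0-3 FREE][4-7 ALLOC][8-41 FREE]
Op 8: free(c) -> (freed c); heap: [0-41 FREE]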